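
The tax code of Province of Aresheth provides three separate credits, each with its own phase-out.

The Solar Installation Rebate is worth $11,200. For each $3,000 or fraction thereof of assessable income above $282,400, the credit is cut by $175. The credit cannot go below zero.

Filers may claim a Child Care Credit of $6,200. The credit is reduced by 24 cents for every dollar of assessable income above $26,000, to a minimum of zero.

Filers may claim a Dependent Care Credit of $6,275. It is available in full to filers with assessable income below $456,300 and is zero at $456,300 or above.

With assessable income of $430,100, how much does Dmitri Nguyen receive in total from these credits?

$8,725

Solar Installation Rebate: income exceeds $282,400 by $147,700, which is 50 full-or-partial $3,000 increments; reduction = 50 × $175 = $8,750, leaving $2,450.
Child Care Credit: 24% of the $404,100 excess over $26,000 is $96,984 ≥ base, so the credit is $0.
Dependent Care Credit: $430,100 is below the $456,300 cutoff, so the full $6,275 applies.
Total: $2,450 + $0 + $6,275 = $8,725.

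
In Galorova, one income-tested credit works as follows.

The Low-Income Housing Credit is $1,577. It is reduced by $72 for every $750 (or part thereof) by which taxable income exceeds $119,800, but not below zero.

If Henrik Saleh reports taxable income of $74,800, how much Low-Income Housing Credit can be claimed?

Low-Income Housing Credit: $74,800 is at or below the $119,800 threshold, so the full $1,577 applies.

$1,577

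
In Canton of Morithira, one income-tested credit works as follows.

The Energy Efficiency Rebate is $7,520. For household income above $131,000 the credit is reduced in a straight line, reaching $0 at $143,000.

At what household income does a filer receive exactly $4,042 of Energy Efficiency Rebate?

$4,042 is 4,042/7,520 of the full $7,520, so 3,478/7,520 of the $12,000 range has been used: income = $131,000 + $12,000 × 3,478/7,520 = $136,550.

$136,550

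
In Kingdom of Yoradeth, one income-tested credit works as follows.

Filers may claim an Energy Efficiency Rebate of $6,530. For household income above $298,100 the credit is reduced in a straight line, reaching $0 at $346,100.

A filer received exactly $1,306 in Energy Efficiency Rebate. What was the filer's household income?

$336,500

$1,306 is 1,306/6,530 of the full $6,530, so 5,224/6,530 of the $48,000 range has been used: income = $298,100 + $48,000 × 5,224/6,530 = $336,500.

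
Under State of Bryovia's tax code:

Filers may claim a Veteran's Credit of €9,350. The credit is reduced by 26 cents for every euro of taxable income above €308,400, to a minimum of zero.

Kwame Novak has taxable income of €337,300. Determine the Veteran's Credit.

€1,836

Veteran's Credit: 26% of the €28,900 excess over €308,400 is €7,514; credit = €9,350 − €7,514 = €1,836.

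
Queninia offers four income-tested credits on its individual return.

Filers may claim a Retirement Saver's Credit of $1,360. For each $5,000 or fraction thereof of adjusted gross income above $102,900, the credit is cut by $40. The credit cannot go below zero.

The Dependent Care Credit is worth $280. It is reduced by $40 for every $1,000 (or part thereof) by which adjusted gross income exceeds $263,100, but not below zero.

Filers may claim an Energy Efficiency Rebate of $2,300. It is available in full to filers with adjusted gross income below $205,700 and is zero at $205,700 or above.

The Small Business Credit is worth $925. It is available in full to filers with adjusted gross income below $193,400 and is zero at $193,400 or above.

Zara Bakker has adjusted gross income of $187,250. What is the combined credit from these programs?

$4,185

Retirement Saver's Credit: income exceeds $102,900 by $84,350, which is 17 full-or-partial $5,000 increments; reduction = 17 × $40 = $680, leaving $680.
Dependent Care Credit: $187,250 is at or below the $263,100 threshold, so the full $280 applies.
Energy Efficiency Rebate: $187,250 is below the $205,700 cutoff, so the full $2,300 applies.
Small Business Credit: $187,250 is below the $193,400 cutoff, so the full $925 applies.
Total: $680 + $280 + $2,300 + $925 = $4,185.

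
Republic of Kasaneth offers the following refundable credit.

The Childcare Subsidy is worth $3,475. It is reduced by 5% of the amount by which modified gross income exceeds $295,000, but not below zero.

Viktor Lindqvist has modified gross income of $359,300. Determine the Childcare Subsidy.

Childcare Subsidy: 5% of the $64,300 excess over $295,000 is $3,215; credit = $3,475 − $3,215 = $260.

$260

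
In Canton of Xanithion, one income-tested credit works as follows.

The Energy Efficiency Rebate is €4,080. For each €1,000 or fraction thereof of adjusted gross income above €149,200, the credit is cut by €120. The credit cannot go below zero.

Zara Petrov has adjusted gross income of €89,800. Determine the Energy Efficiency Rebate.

Energy Efficiency Rebate: €89,800 is at or below the €149,200 threshold, so the full €4,080 applies.

€4,080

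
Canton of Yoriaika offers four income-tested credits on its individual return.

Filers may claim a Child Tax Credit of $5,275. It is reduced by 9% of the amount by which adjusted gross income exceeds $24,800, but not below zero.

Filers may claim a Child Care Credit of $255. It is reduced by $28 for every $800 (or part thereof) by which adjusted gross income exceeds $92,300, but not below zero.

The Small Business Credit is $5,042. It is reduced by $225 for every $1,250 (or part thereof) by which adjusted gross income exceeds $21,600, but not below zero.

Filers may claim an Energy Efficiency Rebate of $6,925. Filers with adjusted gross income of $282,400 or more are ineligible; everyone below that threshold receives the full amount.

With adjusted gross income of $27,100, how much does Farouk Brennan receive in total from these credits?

$16,165

Child Tax Credit: 9% of the $2,300 excess over $24,800 is $207; credit = $5,275 − $207 = $5,068.
Child Care Credit: $27,100 is at or below the $92,300 threshold, so the full $255 applies.
Small Business Credit: income exceeds $21,600 by $5,500, which is 5 full-or-partial $1,250 increments; reduction = 5 × $225 = $1,125, leaving $3,917.
Energy Efficiency Rebate: $27,100 is below the $282,400 cutoff, so the full $6,925 applies.
Total: $5,068 + $255 + $3,917 + $6,925 = $16,165.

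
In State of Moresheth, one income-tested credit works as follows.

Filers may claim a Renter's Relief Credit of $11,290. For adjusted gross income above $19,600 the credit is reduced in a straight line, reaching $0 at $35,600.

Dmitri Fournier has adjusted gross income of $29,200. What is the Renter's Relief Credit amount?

$4,516

Renter's Relief Credit: $29,200 is $9,600 into a $16,000 phase-out range, leaving 6,400/16,000 of the credit: $11,290 × 6,400/16,000 = $4,516.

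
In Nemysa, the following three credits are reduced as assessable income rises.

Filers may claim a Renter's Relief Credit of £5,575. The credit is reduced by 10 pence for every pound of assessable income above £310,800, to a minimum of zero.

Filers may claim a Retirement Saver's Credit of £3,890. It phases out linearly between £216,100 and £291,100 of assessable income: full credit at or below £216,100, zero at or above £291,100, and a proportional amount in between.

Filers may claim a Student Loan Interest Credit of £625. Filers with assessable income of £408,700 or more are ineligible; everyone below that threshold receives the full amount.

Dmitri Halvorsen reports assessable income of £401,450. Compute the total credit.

£625

Renter's Relief Credit: 10% of the £90,650 excess over £310,800 is £9,065 ≥ base, so the credit is £0.
Retirement Saver's Credit: £401,450 is at or above £291,100, so the credit is £0.
Student Loan Interest Credit: £401,450 is below the £408,700 cutoff, so the full £625 applies.
Total: £0 + £0 + £625 = £625.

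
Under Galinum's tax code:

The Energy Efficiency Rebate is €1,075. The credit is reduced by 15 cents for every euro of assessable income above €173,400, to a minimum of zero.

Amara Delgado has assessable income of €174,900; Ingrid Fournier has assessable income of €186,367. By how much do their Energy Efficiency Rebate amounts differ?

Amara (€174,900): Energy Efficiency Rebate: 15% of the €1,500 excess over €173,400 is €225; credit = €1,075 − €225 = €850.
Ingrid (€186,367): Energy Efficiency Rebate: 15% of the €12,967 excess over €173,400 is €1,945.05 ≥ base, so the credit is €0.
Difference: |€850 − €0| = €850.

€850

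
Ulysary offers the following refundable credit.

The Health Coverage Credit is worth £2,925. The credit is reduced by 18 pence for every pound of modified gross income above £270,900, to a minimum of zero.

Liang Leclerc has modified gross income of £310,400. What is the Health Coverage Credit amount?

Health Coverage Credit: 18% of the £39,500 excess over £270,900 is £7,110 ≥ base, so the credit is £0.

£0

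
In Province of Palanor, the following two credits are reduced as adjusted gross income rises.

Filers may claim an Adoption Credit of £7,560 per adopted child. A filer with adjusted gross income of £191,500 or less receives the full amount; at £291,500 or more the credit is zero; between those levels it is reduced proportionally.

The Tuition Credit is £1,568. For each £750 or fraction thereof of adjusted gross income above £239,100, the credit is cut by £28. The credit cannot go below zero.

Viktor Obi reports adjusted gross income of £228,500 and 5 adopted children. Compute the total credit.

£25,382

Adoption Credit: base = 5 × £7,560 = £37,800. £228,500 is £37,000 into a £100,000 phase-out range, leaving 63,000/100,000 of the credit: £37,800 × 63,000/100,000 = £23,814.
Tuition Credit: £228,500 is at or below the £239,100 threshold, so the full £1,568 applies.
Total: £23,814 + £1,568 = £25,382.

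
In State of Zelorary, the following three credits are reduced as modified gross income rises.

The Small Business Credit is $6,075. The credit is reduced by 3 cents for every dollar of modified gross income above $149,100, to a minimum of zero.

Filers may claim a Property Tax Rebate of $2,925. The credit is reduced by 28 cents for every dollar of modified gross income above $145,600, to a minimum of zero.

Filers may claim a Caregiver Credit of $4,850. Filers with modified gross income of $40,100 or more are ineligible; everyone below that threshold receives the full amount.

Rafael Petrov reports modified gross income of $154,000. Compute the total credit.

$6,501

Small Business Credit: 3% of the $4,900 excess over $149,100 is $147; credit = $6,075 − $147 = $5,928.
Property Tax Rebate: 28% of the $8,400 excess over $145,600 is $2,352; credit = $2,925 − $2,352 = $573.
Caregiver Credit: $154,000 meets or exceeds the $40,100 cutoff, so the credit is $0.
Total: $5,928 + $573 + $0 = $6,501.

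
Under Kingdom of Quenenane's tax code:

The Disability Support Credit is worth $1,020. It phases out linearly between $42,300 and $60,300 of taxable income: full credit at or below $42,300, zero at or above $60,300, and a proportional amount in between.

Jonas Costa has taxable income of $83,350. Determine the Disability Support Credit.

Disability Support Credit: $83,350 is at or above $60,300, so the credit is $0.

$0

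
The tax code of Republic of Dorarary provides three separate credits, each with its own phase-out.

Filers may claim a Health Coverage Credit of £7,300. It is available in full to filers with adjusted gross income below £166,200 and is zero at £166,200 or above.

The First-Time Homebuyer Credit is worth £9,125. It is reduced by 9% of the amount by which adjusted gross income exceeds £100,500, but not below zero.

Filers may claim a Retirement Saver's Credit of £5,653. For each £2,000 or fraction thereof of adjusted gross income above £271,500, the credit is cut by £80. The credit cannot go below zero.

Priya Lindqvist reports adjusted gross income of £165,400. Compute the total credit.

£16,237

Health Coverage Credit: £165,400 is below the £166,200 cutoff, so the full £7,300 applies.
First-Time Homebuyer Credit: 9% of the £64,900 excess over £100,500 is £5,841; credit = £9,125 − £5,841 = £3,284.
Retirement Saver's Credit: £165,400 is at or below the £271,500 threshold, so the full £5,653 applies.
Total: £7,300 + £3,284 + £5,653 = £16,237.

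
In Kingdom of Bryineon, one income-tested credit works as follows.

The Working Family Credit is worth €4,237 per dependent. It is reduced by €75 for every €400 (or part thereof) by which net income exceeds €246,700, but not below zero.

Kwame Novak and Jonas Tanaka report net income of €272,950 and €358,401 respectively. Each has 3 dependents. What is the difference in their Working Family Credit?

€7,761

Kwame (€272,950): Working Family Credit: base = 3 × €4,237 = €12,711. income exceeds €246,700 by €26,250, which is 66 full-or-partial €400 increments; reduction = 66 × €75 = €4,950, leaving €7,761.
Jonas (€358,401): Working Family Credit: base = 3 × €4,237 = €12,711. income exceeds €246,700 by €111,701 → 280 increments × €75 = €21,000 ≥ base, so the credit is €0.
Difference: |€7,761 − €0| = €7,761.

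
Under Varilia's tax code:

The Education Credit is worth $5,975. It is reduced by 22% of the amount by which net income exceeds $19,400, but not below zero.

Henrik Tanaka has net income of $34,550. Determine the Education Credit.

$2,642

Education Credit: 22% of the $15,150 excess over $19,400 is $3,333; credit = $5,975 − $3,333 = $2,642.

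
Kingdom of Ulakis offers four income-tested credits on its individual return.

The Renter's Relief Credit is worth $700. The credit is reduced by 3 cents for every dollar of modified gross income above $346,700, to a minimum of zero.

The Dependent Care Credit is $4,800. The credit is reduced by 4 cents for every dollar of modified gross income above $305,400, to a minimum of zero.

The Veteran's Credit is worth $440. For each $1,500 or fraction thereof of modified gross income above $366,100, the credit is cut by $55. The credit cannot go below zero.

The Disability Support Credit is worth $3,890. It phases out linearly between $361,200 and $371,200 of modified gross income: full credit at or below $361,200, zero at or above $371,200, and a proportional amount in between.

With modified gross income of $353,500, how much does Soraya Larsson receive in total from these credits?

$7,702

Renter's Relief Credit: 3% of the $6,800 excess over $346,700 is $204; credit = $700 − $204 = $496.
Dependent Care Credit: 4% of the $48,100 excess over $305,400 is $1,924; credit = $4,800 − $1,924 = $2,876.
Veteran's Credit: $353,500 is at or below the $366,100 threshold, so the full $440 applies.
Disability Support Credit: $353,500 is at or below the $361,200 threshold, so the full $3,890 applies.
Total: $496 + $2,876 + $440 + $3,890 = $7,702.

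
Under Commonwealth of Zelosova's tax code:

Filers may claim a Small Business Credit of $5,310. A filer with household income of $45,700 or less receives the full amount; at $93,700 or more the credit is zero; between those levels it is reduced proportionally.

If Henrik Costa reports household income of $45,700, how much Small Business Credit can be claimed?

Small Business Credit: $45,700 is at or below the $45,700 threshold, so the full $5,310 applies.

$5,310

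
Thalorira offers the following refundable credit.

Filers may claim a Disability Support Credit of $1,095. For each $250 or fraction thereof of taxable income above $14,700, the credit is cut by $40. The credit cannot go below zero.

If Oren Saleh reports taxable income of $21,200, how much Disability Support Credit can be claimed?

$55

Disability Support Credit: income exceeds $14,700 by $6,500, which is 26 full-or-partial $250 increments; reduction = 26 × $40 = $1,040, leaving $55.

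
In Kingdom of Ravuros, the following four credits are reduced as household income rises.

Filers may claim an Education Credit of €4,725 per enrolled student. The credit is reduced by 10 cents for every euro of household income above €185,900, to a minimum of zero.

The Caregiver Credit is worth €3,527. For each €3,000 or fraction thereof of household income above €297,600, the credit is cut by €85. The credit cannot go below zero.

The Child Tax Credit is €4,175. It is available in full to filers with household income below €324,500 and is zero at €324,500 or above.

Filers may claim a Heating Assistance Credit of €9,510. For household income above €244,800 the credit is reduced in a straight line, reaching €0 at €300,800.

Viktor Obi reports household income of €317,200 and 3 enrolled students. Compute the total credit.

Education Credit: base = 3 × €4,725 = €14,175. 10% of the €131,300 excess over €185,900 is €13,130; credit = €14,175 − €13,130 = €1,045.
Caregiver Credit: income exceeds €297,600 by €19,600, which is 7 full-or-partial €3,000 increments; reduction = 7 × €85 = €595, leaving €2,932.
Child Tax Credit: €317,200 is below the €324,500 cutoff, so the full €4,175 applies.
Heating Assistance Credit: €317,200 is at or above €300,800, so the credit is €0.
Total: €1,045 + €2,932 + €4,175 + €0 = €8,152.

€8,152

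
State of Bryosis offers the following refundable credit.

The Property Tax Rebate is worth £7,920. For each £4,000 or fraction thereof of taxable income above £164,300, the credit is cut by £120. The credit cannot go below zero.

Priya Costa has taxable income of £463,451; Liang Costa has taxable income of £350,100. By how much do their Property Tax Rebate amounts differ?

£2,280

Priya (£463,451): Property Tax Rebate: income exceeds £164,300 by £299,151 → 75 increments × £120 = £9,000 ≥ base, so the credit is £0.
Liang (£350,100): Property Tax Rebate: income exceeds £164,300 by £185,800, which is 47 full-or-partial £4,000 increments; reduction = 47 × £120 = £5,640, leaving £2,280.
Difference: |£0 − £2,280| = £2,280.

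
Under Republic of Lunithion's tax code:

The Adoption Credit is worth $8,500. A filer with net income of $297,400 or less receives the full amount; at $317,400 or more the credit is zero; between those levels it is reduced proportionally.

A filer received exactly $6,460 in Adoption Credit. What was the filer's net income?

$302,200

$6,460 is 6,460/8,500 of the full $8,500, so 2,040/8,500 of the $20,000 range has been used: income = $297,400 + $20,000 × 2,040/8,500 = $302,200.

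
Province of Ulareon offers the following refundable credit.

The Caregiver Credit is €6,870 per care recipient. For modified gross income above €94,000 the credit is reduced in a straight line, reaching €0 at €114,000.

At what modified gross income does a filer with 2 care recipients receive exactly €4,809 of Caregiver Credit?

€107,000

Full credit = 2 × €6,870 = €13,740.
€4,809 is 4,809/13,740 of the full €13,740, so 8,931/13,740 of the €20,000 range has been used: income = €94,000 + €20,000 × 8,931/13,740 = €107,000.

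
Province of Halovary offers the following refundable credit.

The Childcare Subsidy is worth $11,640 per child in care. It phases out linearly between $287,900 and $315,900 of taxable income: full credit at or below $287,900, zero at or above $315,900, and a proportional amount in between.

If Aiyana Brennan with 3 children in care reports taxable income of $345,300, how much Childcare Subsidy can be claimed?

$0

Childcare Subsidy: base = 3 × $11,640 = $34,920. $345,300 is at or above $315,900, so the credit is $0.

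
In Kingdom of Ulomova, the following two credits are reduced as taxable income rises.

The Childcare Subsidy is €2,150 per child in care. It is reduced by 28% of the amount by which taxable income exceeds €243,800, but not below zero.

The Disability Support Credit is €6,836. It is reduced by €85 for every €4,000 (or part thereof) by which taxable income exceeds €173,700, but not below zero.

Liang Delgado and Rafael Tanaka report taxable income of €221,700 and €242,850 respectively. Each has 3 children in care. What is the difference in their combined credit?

Liang (€221,700): Childcare Subsidy: base = 3 × €2,150 = €6,450. €221,700 is at or below the €243,800 threshold, so the full €6,450 applies. Disability Support Credit: income exceeds €173,700 by €48,000, which is 12 full-or-partial €4,000 increments; reduction = 12 × €85 = €1,020, leaving €5,816. total €6,450 + €5,816 = €12,266
Rafael (€242,850): Childcare Subsidy: base = 3 × €2,150 = €6,450. €242,850 is at or below the €243,800 threshold, so the full €6,450 applies. Disability Support Credit: income exceeds €173,700 by €69,150, which is 18 full-or-partial €4,000 increments; reduction = 18 × €85 = €1,530, leaving €5,306. total €6,450 + €5,306 = €11,756
Difference: |€12,266 − €11,756| = €510.

€510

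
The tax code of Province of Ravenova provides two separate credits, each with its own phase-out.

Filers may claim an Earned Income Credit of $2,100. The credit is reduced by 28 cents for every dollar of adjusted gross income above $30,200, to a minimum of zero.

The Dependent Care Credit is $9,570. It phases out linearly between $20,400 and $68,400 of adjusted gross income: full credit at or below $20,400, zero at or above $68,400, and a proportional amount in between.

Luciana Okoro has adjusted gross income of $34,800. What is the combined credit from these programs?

$7,511

Earned Income Credit: 28% of the $4,600 excess over $30,200 is $1,288; credit = $2,100 − $1,288 = $812.
Dependent Care Credit: $34,800 is $14,400 into a $48,000 phase-out range, leaving 33,600/48,000 of the credit: $9,570 × 33,600/48,000 = $6,699.
Total: $812 + $6,699 = $7,511.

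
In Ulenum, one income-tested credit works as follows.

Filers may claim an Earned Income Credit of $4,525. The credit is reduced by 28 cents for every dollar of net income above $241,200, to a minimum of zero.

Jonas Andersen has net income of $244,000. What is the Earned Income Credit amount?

$3,741

Earned Income Credit: 28% of the $2,800 excess over $241,200 is $784; credit = $4,525 − $784 = $3,741.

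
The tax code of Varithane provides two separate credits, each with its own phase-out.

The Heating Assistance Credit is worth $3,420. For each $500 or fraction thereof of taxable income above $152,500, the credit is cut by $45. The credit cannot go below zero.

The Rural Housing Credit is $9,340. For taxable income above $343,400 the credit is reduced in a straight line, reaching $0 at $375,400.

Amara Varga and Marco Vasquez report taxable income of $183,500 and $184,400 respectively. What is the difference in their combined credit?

$90

Amara ($183,500): Heating Assistance Credit: income exceeds $152,500 by $31,000, which is 62 full-or-partial $500 increments; reduction = 62 × $45 = $2,790, leaving $630. Rural Housing Credit: $183,500 is at or below the $343,400 threshold, so the full $9,340 applies. total $630 + $9,340 = $9,970
Marco ($184,400): Heating Assistance Credit: income exceeds $152,500 by $31,900, which is 64 full-or-partial $500 increments; reduction = 64 × $45 = $2,880, leaving $540. Rural Housing Credit: $184,400 is at or below the $343,400 threshold, so the full $9,340 applies. total $540 + $9,340 = $9,880
Difference: |$9,970 − $9,880| = $90.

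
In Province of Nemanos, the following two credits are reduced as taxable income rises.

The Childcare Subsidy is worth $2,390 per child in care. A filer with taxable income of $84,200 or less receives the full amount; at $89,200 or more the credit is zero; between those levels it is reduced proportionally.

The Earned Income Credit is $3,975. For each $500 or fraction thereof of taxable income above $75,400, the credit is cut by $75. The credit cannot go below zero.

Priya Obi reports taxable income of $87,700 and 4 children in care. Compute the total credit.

Childcare Subsidy: base = 4 × $2,390 = $9,560. $87,700 is $3,500 into a $5,000 phase-out range, leaving 1,500/5,000 of the credit: $9,560 × 1,500/5,000 = $2,868.
Earned Income Credit: income exceeds $75,400 by $12,300, which is 25 full-or-partial $500 increments; reduction = 25 × $75 = $1,875, leaving $2,100.
Total: $2,868 + $2,100 = $4,968.

$4,968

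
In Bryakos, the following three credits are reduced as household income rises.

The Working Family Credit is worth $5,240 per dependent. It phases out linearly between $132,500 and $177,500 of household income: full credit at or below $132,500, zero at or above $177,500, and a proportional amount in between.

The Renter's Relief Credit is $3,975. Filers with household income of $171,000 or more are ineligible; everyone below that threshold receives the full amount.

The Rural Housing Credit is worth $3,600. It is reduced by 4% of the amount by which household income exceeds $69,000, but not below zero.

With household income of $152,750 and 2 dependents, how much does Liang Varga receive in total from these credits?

Working Family Credit: base = 2 × $5,240 = $10,480. $152,750 is $20,250 into a $45,000 phase-out range, leaving 24,750/45,000 of the credit: $10,480 × 24,750/45,000 = $5,764.
Renter's Relief Credit: $152,750 is below the $171,000 cutoff, so the full $3,975 applies.
Rural Housing Credit: 4% of the $83,750 excess over $69,000 is $3,350; credit = $3,600 − $3,350 = $250.
Total: $5,764 + $3,975 + $250 = $9,989.

$9,989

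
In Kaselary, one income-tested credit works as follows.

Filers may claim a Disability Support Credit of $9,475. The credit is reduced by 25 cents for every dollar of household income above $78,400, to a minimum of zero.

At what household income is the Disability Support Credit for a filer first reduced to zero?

The credit falls by 25% of each dollar above $78,400, so it reaches zero when the excess is $9,475 / 25% = $37,900: income = $78,400 + $37,900 = $116,300.

$116,300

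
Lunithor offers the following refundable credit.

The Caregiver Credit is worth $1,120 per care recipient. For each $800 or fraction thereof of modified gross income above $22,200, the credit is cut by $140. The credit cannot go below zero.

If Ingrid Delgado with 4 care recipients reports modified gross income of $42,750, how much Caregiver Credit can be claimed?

$840

Caregiver Credit: base = 4 × $1,120 = $4,480. income exceeds $22,200 by $20,550, which is 26 full-or-partial $800 increments; reduction = 26 × $140 = $3,640, leaving $840.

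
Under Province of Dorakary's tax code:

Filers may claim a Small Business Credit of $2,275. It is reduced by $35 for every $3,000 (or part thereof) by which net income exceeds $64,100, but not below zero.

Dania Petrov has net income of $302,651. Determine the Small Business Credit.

Small Business Credit: income exceeds $64,100 by $238,551 → 80 increments × $35 = $2,800 ≥ base, so the credit is $0.

$0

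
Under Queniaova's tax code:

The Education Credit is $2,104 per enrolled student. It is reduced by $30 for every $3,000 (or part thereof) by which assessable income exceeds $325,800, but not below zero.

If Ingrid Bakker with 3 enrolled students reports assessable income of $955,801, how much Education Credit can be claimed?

Education Credit: base = 3 × $2,104 = $6,312. income exceeds $325,800 by $630,001 → 211 increments × $30 = $6,330 ≥ base, so the credit is $0.

$0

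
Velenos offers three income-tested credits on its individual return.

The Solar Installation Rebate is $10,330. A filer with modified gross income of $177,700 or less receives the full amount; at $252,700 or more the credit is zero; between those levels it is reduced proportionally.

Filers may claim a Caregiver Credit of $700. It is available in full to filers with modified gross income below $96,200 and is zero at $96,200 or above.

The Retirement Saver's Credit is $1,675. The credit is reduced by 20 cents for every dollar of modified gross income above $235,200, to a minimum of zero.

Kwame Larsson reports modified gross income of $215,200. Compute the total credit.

Solar Installation Rebate: $215,200 is $37,500 into a $75,000 phase-out range, leaving 37,500/75,000 of the credit: $10,330 × 37,500/75,000 = $5,165.
Caregiver Credit: $215,200 meets or exceeds the $96,200 cutoff, so the credit is $0.
Retirement Saver's Credit: $215,200 is at or below the $235,200 threshold, so the full $1,675 applies.
Total: $5,165 + $0 + $1,675 = $6,840.

$6,840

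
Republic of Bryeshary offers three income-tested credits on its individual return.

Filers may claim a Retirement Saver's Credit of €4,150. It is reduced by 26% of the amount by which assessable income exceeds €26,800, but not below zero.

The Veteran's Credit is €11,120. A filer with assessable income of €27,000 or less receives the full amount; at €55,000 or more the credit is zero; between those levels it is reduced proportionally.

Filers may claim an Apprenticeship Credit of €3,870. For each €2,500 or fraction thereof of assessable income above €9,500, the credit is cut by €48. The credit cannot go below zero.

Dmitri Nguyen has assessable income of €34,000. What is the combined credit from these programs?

Retirement Saver's Credit: 26% of the €7,200 excess over €26,800 is €1,872; credit = €4,150 − €1,872 = €2,278.
Veteran's Credit: €34,000 is €7,000 into a €28,000 phase-out range, leaving 21,000/28,000 of the credit: €11,120 × 21,000/28,000 = €8,340.
Apprenticeship Credit: income exceeds €9,500 by €24,500, which is 10 full-or-partial €2,500 increments; reduction = 10 × €48 = €480, leaving €3,390.
Total: €2,278 + €8,340 + €3,390 = €14,008.

€14,008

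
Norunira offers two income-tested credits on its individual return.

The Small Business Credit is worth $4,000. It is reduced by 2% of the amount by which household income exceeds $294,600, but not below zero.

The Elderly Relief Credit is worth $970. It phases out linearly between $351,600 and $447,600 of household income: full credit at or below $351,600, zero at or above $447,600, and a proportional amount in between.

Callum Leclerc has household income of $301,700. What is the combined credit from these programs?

Small Business Credit: 2% of the $7,100 excess over $294,600 is $142; credit = $4,000 − $142 = $3,858.
Elderly Relief Credit: $301,700 is at or below the $351,600 threshold, so the full $970 applies.
Total: $3,858 + $970 = $4,828.

$4,828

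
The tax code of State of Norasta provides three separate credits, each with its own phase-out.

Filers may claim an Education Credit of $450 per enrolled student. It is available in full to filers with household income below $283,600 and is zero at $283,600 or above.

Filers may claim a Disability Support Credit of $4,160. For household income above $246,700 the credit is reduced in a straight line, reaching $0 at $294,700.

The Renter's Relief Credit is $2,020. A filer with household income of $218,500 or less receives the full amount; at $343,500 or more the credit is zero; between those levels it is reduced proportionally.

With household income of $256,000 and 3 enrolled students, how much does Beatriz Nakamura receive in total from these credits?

Education Credit: base = 3 × $450 = $1,350. $256,000 is below the $283,600 cutoff, so the full $1,350 applies.
Disability Support Credit: $256,000 is $9,300 into a $48,000 phase-out range, leaving 38,700/48,000 of the credit: $4,160 × 38,700/48,000 = $3,354.
Renter's Relief Credit: $256,000 is $37,500 into a $125,000 phase-out range, leaving 87,500/125,000 of the credit: $2,020 × 87,500/125,000 = $1,414.
Total: $1,350 + $3,354 + $1,414 = $6,118.

$6,118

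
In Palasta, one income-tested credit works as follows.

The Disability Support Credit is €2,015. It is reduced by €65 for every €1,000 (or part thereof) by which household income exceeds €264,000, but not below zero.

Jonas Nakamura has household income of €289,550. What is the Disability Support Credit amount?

Disability Support Credit: income exceeds €264,000 by €25,550, which is 26 full-or-partial €1,000 increments; reduction = 26 × €65 = €1,690, leaving €325.

€325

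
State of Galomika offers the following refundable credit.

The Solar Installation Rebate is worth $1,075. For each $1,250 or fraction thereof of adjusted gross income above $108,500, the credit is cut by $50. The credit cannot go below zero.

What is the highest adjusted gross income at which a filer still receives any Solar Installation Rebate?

$134,750

After 21 increments the reduction is 21 × $50 = $1,050, leaving $25; one more increment wipes it out. Increment 21 ends at excess 21 × $1,250 = $26,250, so the highest qualifying income is $108,500 + $26,250 = $134,750.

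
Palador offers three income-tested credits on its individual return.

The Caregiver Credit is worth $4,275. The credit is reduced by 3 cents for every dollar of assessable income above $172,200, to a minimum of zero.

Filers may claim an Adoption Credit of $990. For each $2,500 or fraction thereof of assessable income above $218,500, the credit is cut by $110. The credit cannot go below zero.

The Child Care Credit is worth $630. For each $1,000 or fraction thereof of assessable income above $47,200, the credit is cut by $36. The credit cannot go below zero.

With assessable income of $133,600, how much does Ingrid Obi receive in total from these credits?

$5,265

Caregiver Credit: $133,600 is at or below the $172,200 threshold, so the full $4,275 applies.
Adoption Credit: $133,600 is at or below the $218,500 threshold, so the full $990 applies.
Child Care Credit: income exceeds $47,200 by $86,400 → 87 increments × $36 = $3,132 ≥ base, so the credit is $0.
Total: $4,275 + $990 + $0 = $5,265.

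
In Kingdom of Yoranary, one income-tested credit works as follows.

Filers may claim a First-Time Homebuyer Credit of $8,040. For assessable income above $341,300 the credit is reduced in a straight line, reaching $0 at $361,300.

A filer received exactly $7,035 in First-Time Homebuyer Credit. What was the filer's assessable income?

$343,800

$7,035 is 7,035/8,040 of the full $8,040, so 1,005/8,040 of the $20,000 range has been used: income = $341,300 + $20,000 × 1,005/8,040 = $343,800.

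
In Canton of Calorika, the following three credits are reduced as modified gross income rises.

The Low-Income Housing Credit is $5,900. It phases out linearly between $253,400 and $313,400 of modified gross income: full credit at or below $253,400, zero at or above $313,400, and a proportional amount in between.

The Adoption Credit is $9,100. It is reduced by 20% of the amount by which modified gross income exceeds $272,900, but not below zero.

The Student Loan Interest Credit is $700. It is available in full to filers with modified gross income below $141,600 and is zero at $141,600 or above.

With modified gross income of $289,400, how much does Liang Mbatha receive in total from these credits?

$8,160

Low-Income Housing Credit: $289,400 is $36,000 into a $60,000 phase-out range, leaving 24,000/60,000 of the credit: $5,900 × 24,000/60,000 = $2,360.
Adoption Credit: 20% of the $16,500 excess over $272,900 is $3,300; credit = $9,100 − $3,300 = $5,800.
Student Loan Interest Credit: $289,400 meets or exceeds the $141,600 cutoff, so the credit is $0.
Total: $2,360 + $5,800 + $0 = $8,160.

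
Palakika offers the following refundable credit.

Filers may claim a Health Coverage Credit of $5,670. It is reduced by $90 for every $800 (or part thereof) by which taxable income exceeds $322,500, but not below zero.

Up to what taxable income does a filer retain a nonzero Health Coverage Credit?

After 62 increments the reduction is 62 × $90 = $5,580, leaving $90; one more increment wipes it out. Increment 62 ends at excess 62 × $800 = $49,600, so the highest qualifying income is $322,500 + $49,600 = $372,100.

$372,100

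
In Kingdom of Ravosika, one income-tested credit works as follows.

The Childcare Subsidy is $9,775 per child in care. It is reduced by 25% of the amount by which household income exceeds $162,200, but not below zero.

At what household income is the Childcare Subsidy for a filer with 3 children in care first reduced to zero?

Full credit = 3 × $9,775 = $29,325.
The credit falls by 25% of each dollar above $162,200, so it reaches zero when the excess is $29,325 / 25% = $117,300: income = $162,200 + $117,300 = $279,500.

$279,500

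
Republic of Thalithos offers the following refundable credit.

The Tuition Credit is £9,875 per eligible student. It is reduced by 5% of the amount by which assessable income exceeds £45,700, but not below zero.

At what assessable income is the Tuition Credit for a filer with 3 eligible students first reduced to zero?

Full credit = 3 × £9,875 = £29,625.
The credit falls by 5% of each pound above £45,700, so it reaches zero when the excess is £29,625 / 5% = £592,500: income = £45,700 + £592,500 = £638,200.

£638,200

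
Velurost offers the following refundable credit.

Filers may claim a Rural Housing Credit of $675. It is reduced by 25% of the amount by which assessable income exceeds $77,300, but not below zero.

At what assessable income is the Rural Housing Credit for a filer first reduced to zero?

$80,000

The credit falls by 25% of each dollar above $77,300, so it reaches zero when the excess is $675 / 25% = $2,700: income = $77,300 + $2,700 = $80,000.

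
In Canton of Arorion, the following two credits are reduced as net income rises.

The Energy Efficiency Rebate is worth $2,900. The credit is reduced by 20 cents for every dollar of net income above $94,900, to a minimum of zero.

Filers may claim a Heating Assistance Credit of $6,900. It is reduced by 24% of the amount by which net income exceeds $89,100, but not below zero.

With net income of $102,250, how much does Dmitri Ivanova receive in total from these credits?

$5,174

Energy Efficiency Rebate: 20% of the $7,350 excess over $94,900 is $1,470; credit = $2,900 − $1,470 = $1,430.
Heating Assistance Credit: 24% of the $13,150 excess over $89,100 is $3,156; credit = $6,900 − $3,156 = $3,744.
Total: $1,430 + $3,744 = $5,174.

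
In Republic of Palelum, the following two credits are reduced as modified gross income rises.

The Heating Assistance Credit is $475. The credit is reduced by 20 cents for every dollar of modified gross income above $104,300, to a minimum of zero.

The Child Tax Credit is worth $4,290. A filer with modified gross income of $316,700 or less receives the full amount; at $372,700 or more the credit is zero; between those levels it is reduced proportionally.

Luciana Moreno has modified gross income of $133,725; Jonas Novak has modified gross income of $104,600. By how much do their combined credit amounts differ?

$415

Luciana ($133,725): Heating Assistance Credit: 20% of the $29,425 excess over $104,300 is $5,885 ≥ base, so the credit is $0. Child Tax Credit: $133,725 is at or below the $316,700 threshold, so the full $4,290 applies. total $0 + $4,290 = $4,290
Jonas ($104,600): Heating Assistance Credit: 20% of the $300 excess over $104,300 is $60; credit = $475 − $60 = $415. Child Tax Credit: $104,600 is at or below the $316,700 threshold, so the full $4,290 applies. total $415 + $4,290 = $4,705
Difference: |$4,290 − $4,705| = $415.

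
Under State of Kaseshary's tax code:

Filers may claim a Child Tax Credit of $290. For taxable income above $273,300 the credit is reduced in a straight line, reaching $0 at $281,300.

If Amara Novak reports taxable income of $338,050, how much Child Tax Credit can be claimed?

$0

Child Tax Credit: $338,050 is at or above $281,300, so the credit is $0.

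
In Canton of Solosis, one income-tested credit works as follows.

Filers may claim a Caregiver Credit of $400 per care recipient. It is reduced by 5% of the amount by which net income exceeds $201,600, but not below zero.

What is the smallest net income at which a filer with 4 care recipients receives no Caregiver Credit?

Full credit = 4 × $400 = $1,600.
The credit falls by 5% of each dollar above $201,600, so it reaches zero when the excess is $1,600 / 5% = $32,000: income = $201,600 + $32,000 = $233,600.

$233,600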